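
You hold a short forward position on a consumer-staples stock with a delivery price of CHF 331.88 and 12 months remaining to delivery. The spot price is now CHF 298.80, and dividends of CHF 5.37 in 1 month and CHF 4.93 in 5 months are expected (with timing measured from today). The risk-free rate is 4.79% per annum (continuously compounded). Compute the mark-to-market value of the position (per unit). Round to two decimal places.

CHF 27.74

PV(remaining dividends) I = 5.37·e^(−0.0479·1/12) + 4.93·e^(−0.0479·5/12) = 10.1812
Current forward F = (S − I)·e^(rT) = (298.80 − 10.1812)·e^(0.0479·12/12) = 288.6188 × 1.049066 = 302.7802
Value (long) = (F − K)·e^(−rT) = (302.7802 − 331.88) × 0.953229 = -27.7388
Short position value = −(long value) = CHF 27.74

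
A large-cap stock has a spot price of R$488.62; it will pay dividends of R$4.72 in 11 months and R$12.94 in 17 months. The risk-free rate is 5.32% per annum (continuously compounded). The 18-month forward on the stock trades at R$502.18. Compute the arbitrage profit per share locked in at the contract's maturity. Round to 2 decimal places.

PV(dividends) I = 4.72·e^(−0.0532·11/12) + 12.94·e^(−0.0532·17/12) = 16.4959
Fair forward F* = (S − I)·e^(rT) = (488.62 − 16.4959)·e^0.079800 = 472.1241 × 1.083070 = 511.3434
Market R$502.18 < fair 511.3434: forward underpriced → reverse cash-and-carry (short the stock, invest proceeds at r, pay the dividends, go long the forward).
Profit at T = |F_mkt − F*| = |502.18 − 511.3434| = R$9.16 per share

R$9.16 per share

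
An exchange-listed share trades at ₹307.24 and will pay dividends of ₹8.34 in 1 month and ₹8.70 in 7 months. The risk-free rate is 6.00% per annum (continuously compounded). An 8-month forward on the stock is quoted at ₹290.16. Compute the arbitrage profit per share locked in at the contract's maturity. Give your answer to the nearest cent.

PV(dividends) I = 8.34·e^(−0.0600·1/12) + 8.70·e^(−0.0600·7/12) = 16.6992
Fair forward F* = (S − I)·e^(rT) = (307.24 − 16.6992)·e^0.040000 = 290.5408 × 1.040811 = 302.3981
Market ₹290.16 < fair 302.3981: forward underpriced → reverse cash-and-carry (short the stock, invest proceeds at r, pay the dividends, go long the forward).
Profit at T = |F_mkt − F*| = |290.16 − 302.3981| = ₹12.24 per share

₹12.24 per share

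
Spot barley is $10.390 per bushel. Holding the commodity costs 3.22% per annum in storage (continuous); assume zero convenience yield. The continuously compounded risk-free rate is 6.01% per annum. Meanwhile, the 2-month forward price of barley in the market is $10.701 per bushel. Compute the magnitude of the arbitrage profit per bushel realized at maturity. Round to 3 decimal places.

$0.150 per bushel

Fair forward: F* = S·e^(carry·T), with carry = (r + u) = 0.0601 + 0.0322 = 0.0923
F* = 10.390 · e^(0.0923 × 2/12) = 10.390 · e^0.015383 = 10.390 × 1.015502 = $10.5511
Market $10.701 > fair $10.5511: forward overpriced → cash-and-carry (buy spot, short the forward).
At maturity, profit = |F_mkt − F*| = |10.701 − 10.5511| = $0.150 per bushel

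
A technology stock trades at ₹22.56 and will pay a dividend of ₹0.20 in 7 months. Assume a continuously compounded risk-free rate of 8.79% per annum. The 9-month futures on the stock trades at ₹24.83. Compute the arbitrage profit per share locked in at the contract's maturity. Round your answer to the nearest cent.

₹0.94 per share

PV(dividends) I = 0.20·e^(−0.0879·7/12) = 0.1900
Fair futures F* = (S − I)·e^(rT) = (22.56 − 0.1900)·e^0.065925 = 22.3700 × 1.068147 = 23.8944
Market ₹24.83 > fair 23.8944: forward overpriced → cash-and-carry (borrow at r, buy the stock and collect the dividends, short the forward).
Profit at T = |F_mkt − F*| = |24.83 − 23.8944| = ₹0.94 per share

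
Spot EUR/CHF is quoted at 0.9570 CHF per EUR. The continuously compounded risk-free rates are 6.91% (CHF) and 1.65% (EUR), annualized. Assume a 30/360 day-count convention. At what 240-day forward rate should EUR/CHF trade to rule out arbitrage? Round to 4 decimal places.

F = S·e^((r_CHF − r_EUR)T) = 0.9570 · e^((0.0691 − 0.0165) × 240/360)
= 0.9570 · e^0.035067 = 0.9570 × 1.035689
F = 0.9912 CHF per EUR

0.9912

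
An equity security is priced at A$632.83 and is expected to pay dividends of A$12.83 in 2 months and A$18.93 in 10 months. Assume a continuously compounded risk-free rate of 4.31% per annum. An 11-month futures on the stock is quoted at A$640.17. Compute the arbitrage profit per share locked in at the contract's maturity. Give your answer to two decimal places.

PV(dividends) I = 12.83·e^(−0.0431·2/12) + 18.93·e^(−0.0431·10/12) = 31.0003
Fair futures F* = (S − I)·e^(rT) = (632.83 − 31.0003)·e^0.039508 = 601.8297 × 1.040299 = 626.0828
Market A$640.17 > fair 626.0828: forward overpriced → cash-and-carry (borrow at r, buy the stock and collect the dividends, short the forward).
Profit at T = |F_mkt − F*| = |640.17 − 626.0828| = A$14.09 per share

A$14.09 per share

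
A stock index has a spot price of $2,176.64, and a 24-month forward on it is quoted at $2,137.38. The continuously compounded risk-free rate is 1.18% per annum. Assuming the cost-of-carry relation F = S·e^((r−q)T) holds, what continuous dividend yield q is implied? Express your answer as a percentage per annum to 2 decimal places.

2.09%

From F = S·e^((r−q)T): (r − q) = ln(F/S)/T
ln(2137.38/2176.64) = ln(0.981963) = -0.018202
(r − q) = -0.018202 / (24/12) = -0.009101
q = r − ln(F/S)/T = 0.0118 + 0.009101 = 0.020901
q = 2.09%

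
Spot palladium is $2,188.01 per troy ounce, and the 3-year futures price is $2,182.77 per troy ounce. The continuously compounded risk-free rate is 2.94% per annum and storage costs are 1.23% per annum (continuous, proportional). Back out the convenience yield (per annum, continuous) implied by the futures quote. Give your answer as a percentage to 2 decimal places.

F = S·e^((r+u−y)T) ⇒ (r+u−y) = ln(F/S)/T
ln(2182.77/2188.01) = -0.002398; /T ⇒ -0.000799
y = r + u − ln(F/S)/T = 0.0294 + 0.0123 + 0.000799 = 0.042499
y = 4.25%

4.25%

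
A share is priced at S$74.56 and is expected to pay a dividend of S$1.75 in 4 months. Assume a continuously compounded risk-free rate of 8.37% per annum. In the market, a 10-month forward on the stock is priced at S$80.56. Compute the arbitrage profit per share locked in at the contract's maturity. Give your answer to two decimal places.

S$2.44 per share

PV(dividends) I = 1.75·e^(−0.0837·4/12) = 1.7018
Fair forward F* = (S − I)·e^(rT) = (74.56 − 1.7018)·e^0.069750 = 72.8582 × 1.072240 = 78.1215
Market S$80.56 > fair 78.1215: forward overpriced → cash-and-carry (borrow at r, buy the stock and collect the dividends, short the forward).
Profit at T = |F_mkt − F*| = |80.56 − 78.1215| = S$2.44 per share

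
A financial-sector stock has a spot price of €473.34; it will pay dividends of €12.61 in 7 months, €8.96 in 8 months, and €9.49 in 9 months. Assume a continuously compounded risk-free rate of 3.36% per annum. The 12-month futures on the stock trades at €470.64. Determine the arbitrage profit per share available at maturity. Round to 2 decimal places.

PV(dividends) I = 12.61·e^(−0.0336·7/12) + 8.96·e^(−0.0336·8/12) + 9.49·e^(−0.0336·9/12) = 30.3806
Fair futures F* = (S − I)·e^(rT) = (473.34 − 30.3806)·e^0.033600 = 442.9594 × 1.034171 = 458.0958
Market €470.64 > fair 458.0958: forward overpriced → cash-and-carry (borrow at r, buy the stock and collect the dividends, short the forward).
Profit at T = |F_mkt − F*| = |470.64 − 458.0958| = €12.54 per share

€12.54 per share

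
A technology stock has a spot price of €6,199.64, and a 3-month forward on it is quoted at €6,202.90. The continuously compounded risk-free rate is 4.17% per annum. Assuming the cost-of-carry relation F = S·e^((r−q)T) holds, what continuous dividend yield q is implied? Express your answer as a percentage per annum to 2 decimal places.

From F = S·e^((r−q)T): (r − q) = ln(F/S)/T
ln(6202.90/6199.64) = ln(1.000526) = 0.000526
(r − q) = 0.000526 / (3/12) = 0.002104
q = r − ln(F/S)/T = 0.0417 − 0.002104 = 0.039596
q = 3.96%

3.96%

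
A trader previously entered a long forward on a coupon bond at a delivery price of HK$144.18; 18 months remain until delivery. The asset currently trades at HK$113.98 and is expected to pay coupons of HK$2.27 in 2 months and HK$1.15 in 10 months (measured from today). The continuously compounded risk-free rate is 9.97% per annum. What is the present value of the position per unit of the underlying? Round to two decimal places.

-HK$13.46

PV(remaining coupons) I = 2.27·e^(−0.0997·2/12) + 1.15·e^(−0.0997·10/12) = 3.2909
Current forward F = (S − I)·e^(rT) = (113.98 − 3.2909)·e^(0.0997·18/12) = 110.6891 × 1.161312 = 128.5446
Value (long) = (F − K)·e^(−rT) = (128.5446 − 144.18) × 0.861095 = -13.4636
Value = -HK$13.46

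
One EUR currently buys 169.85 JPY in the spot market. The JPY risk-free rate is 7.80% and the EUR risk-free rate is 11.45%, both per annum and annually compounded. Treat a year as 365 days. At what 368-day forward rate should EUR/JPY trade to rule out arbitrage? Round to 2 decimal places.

By covered interest parity, F = S · (1+r_JPY)^T / (1+r_EUR)^T
= 169.85 × 1.078666 / 1.115493 = 169.85 × 0.966986
F = 164.24 JPY per EUR

164.24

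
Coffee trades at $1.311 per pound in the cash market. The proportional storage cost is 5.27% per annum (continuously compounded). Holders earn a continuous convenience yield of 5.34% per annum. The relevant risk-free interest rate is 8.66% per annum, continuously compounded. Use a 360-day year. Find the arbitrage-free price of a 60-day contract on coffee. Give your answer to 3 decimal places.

Net carry = r + u − y = 0.0866 + 0.0527 − 0.0534 = 0.0859
F = S·e^((r+u−y)T) = 1.311 · e^(0.0859 × 60/360) = 1.311 · e^0.014317
= 1.311 × 1.014420 = $1.330 per pound

$1.330 per pound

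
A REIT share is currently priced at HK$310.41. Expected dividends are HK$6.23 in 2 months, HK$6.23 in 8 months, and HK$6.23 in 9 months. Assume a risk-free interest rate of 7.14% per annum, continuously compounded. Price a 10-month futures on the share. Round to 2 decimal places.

PV(dividends) I = 6.23·e^(−0.0714·2/12) + 6.23·e^(−0.0714·8/12) + 6.23·e^(−0.0714·9/12)
I = 6.1563 + 5.9404 + 5.9052 = 18.0019
F = (S − I)·e^(rT) = (310.41 − 18.0019) · e^(0.0714·10/12)
= 292.4081 · e^0.059500 = 292.4081 × 1.061306 = HK$310.33

HK$310.33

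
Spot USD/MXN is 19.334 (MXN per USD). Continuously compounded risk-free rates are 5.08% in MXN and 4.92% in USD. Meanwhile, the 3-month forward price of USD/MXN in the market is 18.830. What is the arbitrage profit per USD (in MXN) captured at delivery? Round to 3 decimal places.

Fair forward: F* = S·e^(carry·T), with carry = (r_MXN − r_USD) = 0.0508 − 0.0492 = 0.0016
F* = 19.334 · e^(0.0016 × 3/12) = 19.334 · e^0.000400 = 19.334 × 1.000400 = 19.3417
Market 18.830 < fair 19.3417: forward underpriced → reverse cash-and-carry (short spot, go long the forward).
At maturity, profit = |F_mkt − F*| = |18.830 − 19.3417| = 0.512 per USD (in MXN)

0.512 per USD (in MXN)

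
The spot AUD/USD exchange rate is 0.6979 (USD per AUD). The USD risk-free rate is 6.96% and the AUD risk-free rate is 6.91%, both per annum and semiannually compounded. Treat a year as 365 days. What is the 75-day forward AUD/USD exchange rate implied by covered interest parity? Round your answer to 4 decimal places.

0.6980

By covered interest parity, F = S · (1+r_USD/2)^(2T) / (1+r_AUD/2)^(2T)
= 0.6979 × 1.014157 / 1.014057 = 0.6979 × 1.000099
F = 0.6980 USD per AUD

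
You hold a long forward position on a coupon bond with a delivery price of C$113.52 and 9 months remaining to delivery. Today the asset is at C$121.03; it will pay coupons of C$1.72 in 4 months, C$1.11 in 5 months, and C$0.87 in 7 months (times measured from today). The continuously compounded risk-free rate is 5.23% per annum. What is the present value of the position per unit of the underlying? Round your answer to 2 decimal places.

C$8.26

PV(remaining coupons) I = 1.72·e^(−0.0523·4/12) + 1.11·e^(−0.0523·5/12) + 0.87·e^(−0.0523·7/12) = 3.6202
Current forward F = (S − I)·e^(rT) = (121.03 − 3.6202)·e^(0.0523·9/12) = 117.4098 × 1.040004 = 122.1067
Value (long) = (F − K)·e^(−rT) = (122.1067 − 113.52) × 0.961534 = 8.2564
Value = C$8.26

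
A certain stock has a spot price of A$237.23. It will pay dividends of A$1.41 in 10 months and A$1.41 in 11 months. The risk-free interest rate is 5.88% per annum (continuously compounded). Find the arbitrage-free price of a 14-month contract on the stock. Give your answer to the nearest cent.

PV(dividends) I = 1.41·e^(−0.0588·10/12) + 1.41·e^(−0.0588·11/12)
I = 1.3426 + 1.3360 = 2.6786
F = (S − I)·e^(rT) = (237.23 − 2.6786) · e^(0.0588·14/12)
= 234.5514 · e^0.068600 = 234.5514 × 1.071008 = A$251.21

A$251.21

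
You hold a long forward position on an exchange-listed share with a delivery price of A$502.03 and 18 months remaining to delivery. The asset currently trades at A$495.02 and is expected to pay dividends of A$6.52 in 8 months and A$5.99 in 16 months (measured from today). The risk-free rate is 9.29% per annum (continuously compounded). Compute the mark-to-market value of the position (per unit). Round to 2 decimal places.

A$46.87

PV(remaining dividends) I = 6.52·e^(−0.0929·8/12) + 5.99·e^(−0.0929·16/12) = 11.4206
Current forward F = (S − I)·e^(rT) = (495.02 − 11.4206)·e^(0.0929·18/12) = 483.5994 × 1.149526 = 555.9101
Value (long) = (F − K)·e^(−rT) = (555.9101 − 502.03) × 0.869924 = 46.8716
Value = A$46.87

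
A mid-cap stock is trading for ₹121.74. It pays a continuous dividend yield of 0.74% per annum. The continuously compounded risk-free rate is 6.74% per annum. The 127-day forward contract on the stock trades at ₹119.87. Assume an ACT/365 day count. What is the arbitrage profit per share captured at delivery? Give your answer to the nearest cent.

₹4.44 per share

Fair forward: F* = S·e^(carry·T), with carry = (r − q) = 0.0674 − 0.0074 = 0.0600
F* = 121.74 · e^(0.0600 × 127/365) = 121.74 · e^0.020877 = 121.74 × 1.021096 = ₹124.3082
Market ₹119.87 < fair ₹124.3082: forward underpriced → reverse cash-and-carry (short spot, go long the forward).
At maturity, profit = |F_mkt − F*| = |119.87 − 124.3082| = ₹4.44 per share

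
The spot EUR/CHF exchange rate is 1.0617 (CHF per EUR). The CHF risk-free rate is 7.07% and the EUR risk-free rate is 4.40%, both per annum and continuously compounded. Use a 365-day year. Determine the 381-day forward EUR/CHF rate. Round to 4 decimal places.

F = S·e^((r_CHF − r_EUR)T) = 1.0617 · e^((0.0707 − 0.0440) × 381/365)
= 1.0617 · e^0.027870 = 1.0617 × 1.028262
F = 1.0917 CHF per EUR

1.0917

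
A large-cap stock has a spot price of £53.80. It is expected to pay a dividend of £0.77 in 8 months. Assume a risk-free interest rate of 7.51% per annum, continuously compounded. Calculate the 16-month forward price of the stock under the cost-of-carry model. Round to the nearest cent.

£58.66

PV(dividends) I = 0.77·e^(−0.0751·8/12)
I = 0.7324
F = (S − I)·e^(rT) = (53.80 − 0.7324) · e^(0.0751·16/12)
= 53.0676 · e^0.100133 = 53.0676 × 1.105318 = £58.66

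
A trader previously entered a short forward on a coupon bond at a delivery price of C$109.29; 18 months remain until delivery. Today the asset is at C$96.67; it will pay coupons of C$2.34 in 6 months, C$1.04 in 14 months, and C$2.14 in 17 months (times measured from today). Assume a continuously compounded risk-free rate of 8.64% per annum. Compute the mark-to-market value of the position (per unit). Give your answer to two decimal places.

PV(remaining coupons) I = 2.34·e^(−0.0864·6/12) + 1.04·e^(−0.0864·14/12) + 2.14·e^(−0.0864·17/12) = 5.0748
Current forward F = (S − I)·e^(rT) = (96.67 − 5.0748)·e^(0.0864·18/12) = 91.5952 × 1.138373 = 104.2695
Value (long) = (F − K)·e^(−rT) = (104.2695 − 109.29) × 0.878447 = -4.4102
Short position value = −(long value) = C$4.41

C$4.41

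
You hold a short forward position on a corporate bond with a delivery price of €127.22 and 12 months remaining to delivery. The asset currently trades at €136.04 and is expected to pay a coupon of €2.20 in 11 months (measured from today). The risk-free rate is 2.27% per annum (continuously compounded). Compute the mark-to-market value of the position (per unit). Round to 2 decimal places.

PV(remaining coupons) I = 2.20·e^(−0.0227·11/12) = 2.1547
Current forward F = (S − I)·e^(rT) = (136.04 − 2.1547)·e^(0.0227·12/12) = 133.8853 × 1.022960 = 136.9593
Value (long) = (F − K)·e^(−rT) = (136.9593 − 127.22) × 0.977556 = 9.5207
Short position value = −(long value) = -€9.52

-€9.52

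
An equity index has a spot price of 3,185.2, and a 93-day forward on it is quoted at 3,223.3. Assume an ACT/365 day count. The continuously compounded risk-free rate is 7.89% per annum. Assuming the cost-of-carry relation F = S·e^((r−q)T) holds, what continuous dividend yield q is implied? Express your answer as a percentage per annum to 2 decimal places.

From F = S·e^((r−q)T): (r − q) = ln(F/S)/T
ln(3223.3/3185.2) = ln(1.011962) = 0.011891
(r − q) = 0.011891 / (93/365) = 0.046669
q = r − ln(F/S)/T = 0.0789 − 0.046669 = 0.032231
q = 3.22%

3.22%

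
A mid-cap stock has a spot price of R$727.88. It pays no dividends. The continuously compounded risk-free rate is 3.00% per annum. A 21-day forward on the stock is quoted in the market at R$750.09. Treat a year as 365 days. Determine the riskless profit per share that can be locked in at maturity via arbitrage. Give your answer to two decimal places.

R$20.95 per share

Fair forward: F* = S·e^(carry·T), with carry = r = 0.0300
F* = 727.88 · e^(0.0300 × 21/365) = 727.88 · e^0.001726 = 727.88 × 1.001727 = R$729.1370
Market R$750.09 > fair R$729.1370: forward overpriced → cash-and-carry (buy spot, short the forward).
At maturity, profit = |F_mkt − F*| = |750.09 − 729.1370| = R$20.95 per share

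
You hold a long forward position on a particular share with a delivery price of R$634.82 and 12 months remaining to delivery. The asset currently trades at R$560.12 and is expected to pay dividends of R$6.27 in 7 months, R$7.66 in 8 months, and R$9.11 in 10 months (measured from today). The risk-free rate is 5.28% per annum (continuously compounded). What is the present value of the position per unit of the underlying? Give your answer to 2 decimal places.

PV(remaining dividends) I = 6.27·e^(−0.0528·7/12) + 7.66·e^(−0.0528·8/12) + 9.11·e^(−0.0528·10/12) = 22.1927
Current forward F = (S − I)·e^(rT) = (560.12 − 22.1927)·e^(0.0528·12/12) = 537.9273 × 1.054219 = 567.0932
Value (long) = (F − K)·e^(−rT) = (567.0932 − 634.82) × 0.948570 = -64.2436
Value = -R$64.24

-R$64.24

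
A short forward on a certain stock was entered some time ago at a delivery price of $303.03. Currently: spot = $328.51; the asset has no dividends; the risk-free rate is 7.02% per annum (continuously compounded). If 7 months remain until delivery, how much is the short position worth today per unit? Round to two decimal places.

Current fair forward for the remaining 7 months: F = S·e^(r·T), r = 0.0702
F = 328.51 · e^(0.0702 × 7/12) = 328.51 × 1.041800 = 342.2417
Value of long forward = (F − K)·e^(−rT) = (342.2417 − 303.03) · e^(−0.0702·7/12)
= 39.2117 × 0.959877 = 37.64
Short position value = −(long value) = -$37.64

-$37.64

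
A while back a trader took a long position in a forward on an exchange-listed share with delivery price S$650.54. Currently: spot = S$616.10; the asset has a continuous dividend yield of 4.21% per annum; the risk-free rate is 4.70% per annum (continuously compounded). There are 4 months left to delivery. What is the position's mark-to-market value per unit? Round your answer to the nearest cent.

Current fair forward for the remaining 4 months: F = S·e^((r − q)·T), (r − q) = 0.0470 − 0.0421 = 0.0049
F = 616.10 · e^(0.0049 × 4/12) = 616.10 × 1.001635 = 617.1073
Value of long forward = (F − K)·e^(−rT) = (617.1073 − 650.54) · e^(−0.0470·4/12)
= -33.4327 × 0.984455 = -32.91

-S$32.91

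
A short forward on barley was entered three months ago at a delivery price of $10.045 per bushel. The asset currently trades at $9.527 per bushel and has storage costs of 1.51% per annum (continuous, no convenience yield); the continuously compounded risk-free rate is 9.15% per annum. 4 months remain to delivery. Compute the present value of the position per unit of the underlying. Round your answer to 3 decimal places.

Current fair forward for the remaining 4 months: F = S·e^((r + u)·T), (r + u) = 0.0915 + 0.0151 = 0.1066
F = 9.527 · e^(0.1066 × 4/12) = 9.527 × 1.036172 = 9.8716
Value of long forward = (F − K)·e^(−rT) = (9.8716 − 10.045) · e^(−0.0915·4/12)
= -0.1734 × 0.969960 = -0.168
Short position value = −(long value) = $0.168

$0.168 per bushel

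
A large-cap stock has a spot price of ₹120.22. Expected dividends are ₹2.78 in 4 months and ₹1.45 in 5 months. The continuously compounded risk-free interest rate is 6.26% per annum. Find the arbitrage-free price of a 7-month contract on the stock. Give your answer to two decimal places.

₹120.40

PV(dividends) I = 2.78·e^(−0.0626·4/12) + 1.45·e^(−0.0626·5/12)
I = 2.7226 + 1.4127 = 4.1353
F = (S − I)·e^(rT) = (120.22 − 4.1353) · e^(0.0626·7/12)
= 116.0847 · e^0.036517 = 116.0847 × 1.037192 = ₹120.40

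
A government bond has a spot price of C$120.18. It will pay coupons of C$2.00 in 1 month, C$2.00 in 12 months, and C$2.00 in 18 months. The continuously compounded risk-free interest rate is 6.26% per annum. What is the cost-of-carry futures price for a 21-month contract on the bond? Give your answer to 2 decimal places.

PV(coupons) I = 2.00·e^(−0.0626·1/12) + 2.00·e^(−0.0626·12/12) + 2.00·e^(−0.0626·18/12)
I = 1.9896 + 1.8786 + 1.8207 = 5.6889
F = (S − I)·e^(rT) = (120.18 − 5.6889) · e^(0.0626·21/12)
= 114.4911 · e^0.109550 = 114.4911 × 1.115776 = C$127.75

C$127.75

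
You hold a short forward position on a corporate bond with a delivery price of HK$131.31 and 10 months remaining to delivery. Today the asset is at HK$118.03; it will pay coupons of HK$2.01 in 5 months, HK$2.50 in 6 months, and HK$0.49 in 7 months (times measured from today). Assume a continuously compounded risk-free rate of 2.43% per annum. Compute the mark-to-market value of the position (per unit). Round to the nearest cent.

HK$15.59

PV(remaining coupons) I = 2.01·e^(−0.0243·5/12) + 2.50·e^(−0.0243·6/12) + 0.49·e^(−0.0243·7/12) = 4.9427
Current forward F = (S − I)·e^(rT) = (118.03 − 4.9427)·e^(0.0243·10/12) = 113.0873 × 1.020456 = 115.4006
Value (long) = (F − K)·e^(−rT) = (115.4006 − 131.31) × 0.979954 = -15.5905
Short position value = −(long value) = HK$15.59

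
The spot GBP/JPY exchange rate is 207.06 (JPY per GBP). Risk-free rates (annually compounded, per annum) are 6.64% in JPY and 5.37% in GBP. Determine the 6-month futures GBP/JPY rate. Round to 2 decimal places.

208.30

By covered interest parity, F = S · (1+r_JPY)^T / (1+r_GBP)^T
= 207.06 × 1.032666 / 1.026499 = 207.06 × 1.006008
F = 208.30 JPY per GBP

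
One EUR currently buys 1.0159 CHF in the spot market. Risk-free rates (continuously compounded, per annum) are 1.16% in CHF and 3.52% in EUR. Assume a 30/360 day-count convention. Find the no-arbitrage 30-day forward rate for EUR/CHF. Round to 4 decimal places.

1.0139

F = S·e^((r_CHF − r_EUR)T) = 1.0159 · e^((0.0116 − 0.0352) × 30/360)
= 1.0159 · e^-0.001967 = 1.0159 × 0.998035
F = 1.0139 CHF per EUR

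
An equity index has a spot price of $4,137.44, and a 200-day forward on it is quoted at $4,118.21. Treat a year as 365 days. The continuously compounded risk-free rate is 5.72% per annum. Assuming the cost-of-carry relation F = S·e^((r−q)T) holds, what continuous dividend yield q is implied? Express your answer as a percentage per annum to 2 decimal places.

From F = S·e^((r−q)T): (r − q) = ln(F/S)/T
ln(4118.21/4137.44) = ln(0.995352) = -0.004659
(r − q) = -0.004659 / (200/365) = -0.008503
q = r − ln(F/S)/T = 0.0572 + 0.008503 = 0.065703
q = 6.57%

6.57%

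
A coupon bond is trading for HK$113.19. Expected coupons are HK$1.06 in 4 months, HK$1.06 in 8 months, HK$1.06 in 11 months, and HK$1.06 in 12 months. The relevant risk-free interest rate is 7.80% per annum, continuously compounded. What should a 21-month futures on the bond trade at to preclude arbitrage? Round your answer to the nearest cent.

HK$125.15

PV(coupons) I = 1.06·e^(−0.0780·4/12) + 1.06·e^(−0.0780·8/12) + 1.06·e^(−0.0780·11/12) + 1.06·e^(−0.0780·12/12)
I = 1.0328 + 1.0063 + 0.9869 + 0.9805 = 4.0065
F = (S − I)·e^(rT) = (113.19 − 4.0065) · e^(0.0780·21/12)
= 109.1835 · e^0.136500 = 109.1835 × 1.146255 = HK$125.15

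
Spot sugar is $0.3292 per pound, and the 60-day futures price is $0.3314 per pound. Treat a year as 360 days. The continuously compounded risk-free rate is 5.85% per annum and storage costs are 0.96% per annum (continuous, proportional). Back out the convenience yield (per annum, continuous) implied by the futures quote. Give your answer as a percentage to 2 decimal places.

2.81%

F = S·e^((r+u−y)T) ⇒ (r+u−y) = ln(F/S)/T
ln(0.3314/0.3292) = 0.006661; /T ⇒ 0.039966
y = r + u − ln(F/S)/T = 0.0585 + 0.0096 − 0.039966 = 0.028134
y = 2.81%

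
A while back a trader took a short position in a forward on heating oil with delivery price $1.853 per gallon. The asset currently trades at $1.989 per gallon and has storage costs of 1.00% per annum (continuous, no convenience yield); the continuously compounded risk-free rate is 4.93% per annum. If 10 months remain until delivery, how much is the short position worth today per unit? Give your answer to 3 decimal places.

-$0.227 per gallon

Current fair forward for the remaining 10 months: F = S·e^((r + u)·T), (r + u) = 0.0493 + 0.0100 = 0.0593
F = 1.989 · e^(0.0593 × 10/12) = 1.989 × 1.050658 = 2.0898
Value of long forward = (F − K)·e^(−rT) = (2.0898 − 1.853) · e^(−0.0493·10/12)
= 0.2368 × 0.959749 = 0.227
Short position value = −(long value) = -$0.227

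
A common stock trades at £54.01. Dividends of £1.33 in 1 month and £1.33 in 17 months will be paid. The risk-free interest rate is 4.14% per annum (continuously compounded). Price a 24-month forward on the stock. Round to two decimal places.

£55.87

PV(dividends) I = 1.33·e^(−0.0414·1/12) + 1.33·e^(−0.0414·17/12)
I = 1.3254 + 1.2542 = 2.5796
F = (S − I)·e^(rT) = (54.01 − 2.5796) · e^(0.0414·24/12)
= 51.4304 · e^0.082800 = 51.4304 × 1.086325 = £55.87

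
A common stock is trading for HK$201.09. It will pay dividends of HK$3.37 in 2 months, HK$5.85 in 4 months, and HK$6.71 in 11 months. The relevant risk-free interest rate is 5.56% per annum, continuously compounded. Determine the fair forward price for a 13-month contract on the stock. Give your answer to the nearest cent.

PV(dividends) I = 3.37·e^(−0.0556·2/12) + 5.85·e^(−0.0556·4/12) + 6.71·e^(−0.0556·11/12)
I = 3.3389 + 5.7426 + 6.3766 = 15.4581
F = (S − I)·e^(rT) = (201.09 − 15.4581) · e^(0.0556·13/12)
= 185.6319 · e^0.060233 = 185.6319 × 1.062084 = HK$197.16

HK$197.16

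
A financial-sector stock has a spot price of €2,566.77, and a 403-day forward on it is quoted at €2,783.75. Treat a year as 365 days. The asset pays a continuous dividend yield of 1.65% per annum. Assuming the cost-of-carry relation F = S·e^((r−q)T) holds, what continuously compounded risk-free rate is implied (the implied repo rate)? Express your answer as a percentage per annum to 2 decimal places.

From F = S·e^((r−q)T): (r − q) = ln(F/S)/T
ln(2783.75/2566.77) = ln(1.084534) = 0.081150
(r − q) = 0.081150 / (403/365) = 0.073498
r = ln(F/S)/T + q = 0.073498 + 0.0165 = 0.089998
r = 9.00%

9.00%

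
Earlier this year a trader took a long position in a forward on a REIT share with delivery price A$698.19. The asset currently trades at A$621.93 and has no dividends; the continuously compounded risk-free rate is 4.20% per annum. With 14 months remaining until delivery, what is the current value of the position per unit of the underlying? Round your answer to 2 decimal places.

-A$42.87

Current fair forward for the remaining 14 months: F = S·e^(r·T), r = 0.0420
F = 621.93 · e^(0.0420 × 14/12) = 621.93 × 1.050220 = 653.1633
Value of long forward = (F − K)·e^(−rT) = (653.1633 − 698.19) · e^(−0.0420·14/12)
= -45.0267 × 0.952181 = -42.87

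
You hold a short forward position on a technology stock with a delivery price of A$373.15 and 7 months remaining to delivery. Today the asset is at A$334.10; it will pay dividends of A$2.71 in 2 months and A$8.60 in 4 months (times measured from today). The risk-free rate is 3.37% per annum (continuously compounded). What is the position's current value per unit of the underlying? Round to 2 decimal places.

PV(remaining dividends) I = 2.71·e^(−0.0337·2/12) + 8.60·e^(−0.0337·4/12) = 11.1988
Current forward F = (S − I)·e^(rT) = (334.10 − 11.1988)·e^(0.0337·7/12) = 322.9012 × 1.019853 = 329.3118
Value (long) = (F − K)·e^(−rT) = (329.3118 − 373.15) × 0.980534 = -42.9848
Short position value = −(long value) = A$42.98

A$42.98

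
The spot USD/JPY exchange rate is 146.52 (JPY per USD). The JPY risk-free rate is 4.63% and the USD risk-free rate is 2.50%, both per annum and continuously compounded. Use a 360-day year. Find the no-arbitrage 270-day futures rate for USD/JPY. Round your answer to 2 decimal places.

F = S·e^((r_JPY − r_USD)T) = 146.52 · e^((0.0463 − 0.0250) × 270/360)
= 146.52 · e^0.015975 = 146.52 × 1.016103
F = 148.88 JPY per USD

148.88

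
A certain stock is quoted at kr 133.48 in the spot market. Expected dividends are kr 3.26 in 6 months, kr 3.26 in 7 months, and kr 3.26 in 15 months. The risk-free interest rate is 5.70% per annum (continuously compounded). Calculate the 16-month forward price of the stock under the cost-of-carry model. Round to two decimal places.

kr 133.92

PV(dividends) I = 3.26·e^(−0.0570·6/12) + 3.26·e^(−0.0570·7/12) + 3.26·e^(−0.0570·15/12)
I = 3.1684 + 3.1534 + 3.0358 = 9.3576
F = (S − I)·e^(rT) = (133.48 − 9.3576) · e^(0.0570·16/12)
= 124.1224 · e^0.076000 = 124.1224 × 1.078963 = kr 133.92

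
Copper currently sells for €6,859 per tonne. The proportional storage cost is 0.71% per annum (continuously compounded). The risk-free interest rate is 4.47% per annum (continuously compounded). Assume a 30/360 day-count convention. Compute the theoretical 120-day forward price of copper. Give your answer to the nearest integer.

€6,978 per tonne

Net carry = r + u − y = 0.0447 + 0.0071 − 0.0000 = 0.0518
F = S·e^((r+u−y)T) = 6859 · e^(0.0518 × 120/360) = 6859 · e^0.017267
= 6859 × 1.017417 = €6,978 per tonne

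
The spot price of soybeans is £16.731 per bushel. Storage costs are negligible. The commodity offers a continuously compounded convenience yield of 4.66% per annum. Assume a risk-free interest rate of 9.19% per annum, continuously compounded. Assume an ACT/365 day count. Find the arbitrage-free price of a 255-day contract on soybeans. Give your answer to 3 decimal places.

Net carry = r + u − y = 0.0919 + 0.0000 − 0.0466 = 0.0453
F = S·e^((r+u−y)T) = 16.731 · e^(0.0453 × 255/365) = 16.731 · e^0.031648
= 16.731 × 1.032154 = £17.269 per bushel

£17.269 per bushel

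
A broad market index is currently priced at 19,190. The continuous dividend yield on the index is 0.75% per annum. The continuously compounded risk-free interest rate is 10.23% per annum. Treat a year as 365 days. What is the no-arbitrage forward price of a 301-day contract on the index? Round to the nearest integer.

20,750

F = S·e^((r − q)T) = 19190 · e^((0.1023 − 0.0075) × 301/365)
= 19190 · e^0.078178 = 19190 × 1.081315
F = 20,750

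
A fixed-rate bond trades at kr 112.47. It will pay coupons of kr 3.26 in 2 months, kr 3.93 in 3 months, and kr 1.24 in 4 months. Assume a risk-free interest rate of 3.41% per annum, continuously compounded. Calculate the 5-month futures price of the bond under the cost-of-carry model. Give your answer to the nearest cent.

kr 105.60

PV(coupons) I = 3.26·e^(−0.0341·2/12) + 3.93·e^(−0.0341·3/12) + 1.24·e^(−0.0341·4/12)
I = 3.2415 + 3.8966 + 1.2260 = 8.3641
F = (S − I)·e^(rT) = (112.47 − 8.3641) · e^(0.0341·5/12)
= 104.1059 · e^0.014208 = 104.1059 × 1.014309 = kr 105.60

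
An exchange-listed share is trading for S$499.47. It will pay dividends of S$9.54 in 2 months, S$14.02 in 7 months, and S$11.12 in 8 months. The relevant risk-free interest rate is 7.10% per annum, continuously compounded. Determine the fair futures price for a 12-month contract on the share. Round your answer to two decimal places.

S$500.27

PV(dividends) I = 9.54·e^(−0.0710·2/12) + 14.02·e^(−0.0710·7/12) + 11.12·e^(−0.0710·8/12)
I = 9.4278 + 13.4512 + 10.6059 = 33.4849
F = (S − I)·e^(rT) = (499.47 − 33.4849) · e^(0.0710·12/12)
= 465.9851 · e^0.071000 = 465.9851 × 1.073581 = S$500.27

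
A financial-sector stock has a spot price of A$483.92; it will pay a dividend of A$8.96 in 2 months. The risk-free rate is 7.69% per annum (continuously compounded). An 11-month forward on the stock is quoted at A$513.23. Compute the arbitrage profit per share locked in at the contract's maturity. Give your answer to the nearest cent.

PV(dividends) I = 8.96·e^(−0.0769·2/12) = 8.8459
Fair forward F* = (S − I)·e^(rT) = (483.92 − 8.8459)·e^0.070492 = 475.0741 × 1.073036 = 509.7716
Market A$513.23 > fair 509.7716: forward overpriced → cash-and-carry (borrow at r, buy the stock and collect the dividends, short the forward).
Profit at T = |F_mkt − F*| = |513.23 − 509.7716| = A$3.46 per share

A$3.46 per share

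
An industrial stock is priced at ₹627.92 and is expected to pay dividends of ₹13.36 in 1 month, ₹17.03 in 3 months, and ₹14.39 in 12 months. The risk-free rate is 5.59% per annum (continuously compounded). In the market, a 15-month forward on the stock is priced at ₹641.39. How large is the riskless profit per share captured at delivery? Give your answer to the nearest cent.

₹14.89 per share

PV(dividends) I = 13.36·e^(−0.0559·1/12) + 17.03·e^(−0.0559·3/12) + 14.39·e^(−0.0559·12/12) = 43.6992
Fair forward F* = (S − I)·e^(rT) = (627.92 − 43.6992)·e^0.069875 = 584.2208 × 1.072374 = 626.5032
Market ₹641.39 > fair 626.5032: forward overpriced → cash-and-carry (borrow at r, buy the stock and collect the dividends, short the forward).
Profit at T = |F_mkt − F*| = |641.39 − 626.5032| = ₹14.89 per share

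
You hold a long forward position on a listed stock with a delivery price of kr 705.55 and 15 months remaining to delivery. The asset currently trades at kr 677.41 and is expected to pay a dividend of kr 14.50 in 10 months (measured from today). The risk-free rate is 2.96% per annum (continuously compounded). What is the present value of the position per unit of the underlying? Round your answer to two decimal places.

-kr 16.66

PV(remaining dividends) I = 14.50·e^(−0.0296·10/12) = 14.1467
Current forward F = (S − I)·e^(rT) = (677.41 − 14.1467)·e^(0.0296·15/12) = 663.2633 × 1.037693 = 688.2637
Value (long) = (F − K)·e^(−rT) = (688.2637 − 705.55) × 0.963676 = -16.6584
Value = -kr 16.66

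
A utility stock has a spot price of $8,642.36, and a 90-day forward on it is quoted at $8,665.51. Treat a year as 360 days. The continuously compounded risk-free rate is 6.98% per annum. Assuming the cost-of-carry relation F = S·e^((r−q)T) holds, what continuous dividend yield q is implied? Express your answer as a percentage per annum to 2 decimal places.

From F = S·e^((r−q)T): (r − q) = ln(F/S)/T
ln(8665.51/8642.36) = ln(1.002679) = 0.002675
(r − q) = 0.002675 / (90/360) = 0.010700
q = r − ln(F/S)/T = 0.0698 − 0.010700 = 0.059100
q = 5.91%

5.91%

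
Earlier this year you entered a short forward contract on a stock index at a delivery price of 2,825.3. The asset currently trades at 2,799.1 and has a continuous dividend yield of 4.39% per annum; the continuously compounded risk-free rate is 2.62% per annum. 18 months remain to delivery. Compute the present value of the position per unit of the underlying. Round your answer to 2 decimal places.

Current fair forward for the remaining 18 months: F = S·e^((r − q)·T), (r − q) = 0.0262 − 0.0439 = -0.0177
F = 2799.1 · e^(-0.0177 × 18/12) = 2799.1 × 0.97379935 = 2725.7618
Value of long forward = (F − K)·e^(−rT) = (2725.7618 − 2825.3) · e^(−0.0262·18/12)
= -99.5382 × 0.96146223 = -95.70
Short position value = −(long value) = 95.70

95.70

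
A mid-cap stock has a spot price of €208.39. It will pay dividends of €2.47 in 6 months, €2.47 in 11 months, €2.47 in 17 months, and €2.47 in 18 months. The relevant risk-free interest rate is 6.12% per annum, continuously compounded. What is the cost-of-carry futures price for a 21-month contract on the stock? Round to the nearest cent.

PV(dividends) I = 2.47·e^(−0.0612·6/12) + 2.47·e^(−0.0612·11/12) + 2.47·e^(−0.0612·17/12) + 2.47·e^(−0.0612·18/12)
I = 2.3956 + 2.3352 + 2.2649 + 2.2534 = 9.2491
F = (S − I)·e^(rT) = (208.39 − 9.2491) · e^(0.0612·21/12)
= 199.1409 · e^0.107100 = 199.1409 × 1.113046 = €221.65

€221.65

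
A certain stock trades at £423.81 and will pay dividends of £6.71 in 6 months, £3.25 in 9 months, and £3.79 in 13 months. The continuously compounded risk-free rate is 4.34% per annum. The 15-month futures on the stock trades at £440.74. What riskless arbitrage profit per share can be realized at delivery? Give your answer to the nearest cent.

£7.37 per share

PV(dividends) I = 6.71·e^(−0.0434·6/12) + 3.25·e^(−0.0434·9/12) + 3.79·e^(−0.0434·13/12) = 13.3278
Fair futures F* = (S − I)·e^(rT) = (423.81 − 13.3278)·e^0.054250 = 410.4822 × 1.055749 = 433.3662
Market £440.74 > fair 433.3662: forward overpriced → cash-and-carry (borrow at r, buy the stock and collect the dividends, short the forward).
Profit at T = |F_mkt − F*| = |440.74 − 433.3662| = £7.37 per share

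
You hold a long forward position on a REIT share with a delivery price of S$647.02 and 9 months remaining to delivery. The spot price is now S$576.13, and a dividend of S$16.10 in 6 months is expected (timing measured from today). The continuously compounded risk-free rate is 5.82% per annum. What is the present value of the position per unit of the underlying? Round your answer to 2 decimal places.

PV(remaining dividends) I = 16.10·e^(−0.0582·6/12) = 15.6382
Current forward F = (S − I)·e^(rT) = (576.13 − 15.6382)·e^(0.0582·9/12) = 560.4918 × 1.044617 = 585.4993
Value (long) = (F − K)·e^(−rT) = (585.4993 − 647.02) × 0.957289 = -58.8931
Value = -S$58.89

-S$58.89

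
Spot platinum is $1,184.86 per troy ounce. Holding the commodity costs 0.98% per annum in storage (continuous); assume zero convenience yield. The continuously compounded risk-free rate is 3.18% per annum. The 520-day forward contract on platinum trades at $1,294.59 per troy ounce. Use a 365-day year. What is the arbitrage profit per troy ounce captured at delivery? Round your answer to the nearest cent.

Fair forward: F* = S·e^(carry·T), with carry = (r + u) = 0.0318 + 0.0098 = 0.0416
F* = 1184.86 · e^(0.0416 × 520/365) = 1184.86 · e^0.05926575 = 1184.86 × 1.06105718 = $1257.2042
Market $1294.59 > fair $1257.2042: forward overpriced → cash-and-carry (buy spot, short the forward).
At maturity, profit = |F_mkt − F*| = |1294.59 − 1257.2042| = $37.39 per troy ounce

$37.39 per troy ounce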